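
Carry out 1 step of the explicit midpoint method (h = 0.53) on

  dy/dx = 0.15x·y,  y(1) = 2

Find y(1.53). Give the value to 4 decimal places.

Midpoint: k1 = f(x_n, y_n); k2 = f(x_n + h/2, y_n + (h/2)·k1); y_{n+1} = y_n + h·k2.
x=1.000000, y=2.000000:
  k1 = f(1.000000, 2.000000) = 0.300000
  k2 = f(1.265000, 2.079500) = 0.394585
  y ← 2.000000 + 0.53·0.394585 = 2.209130
y(1.53) ≈ 2.2091

2.2091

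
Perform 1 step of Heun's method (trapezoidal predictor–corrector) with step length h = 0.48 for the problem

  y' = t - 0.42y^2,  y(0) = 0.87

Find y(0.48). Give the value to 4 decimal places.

Heun: k1 = f(t_n, y_n); k2 = f(t_n + h, y_n + h·k1); y_{n+1} = y_n + (h/2)·(k1 + k2).
t=0.000000, y=0.870000:
  k1 = f(0.000000, 0.870000) = -0.317898
  k2 = f(0.480000, 0.717409) = 0.263836
  y ← 0.870000 + (0.48/2)·(-0.317898 + 0.263836) = 0.857025
y(0.48) ≈ 0.8570

0.8570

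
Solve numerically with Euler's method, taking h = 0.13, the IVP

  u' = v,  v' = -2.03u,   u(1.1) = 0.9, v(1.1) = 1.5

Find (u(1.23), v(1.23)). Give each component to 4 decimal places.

Euler on (u,v): u_{n+1} = u_n + h·u', v_{n+1} = v_n + h·v'.
1.100000: (0.900000, 1.500000); f=(1.500000, -1.827000) → (1.095000, 1.262490)
(u(1.23), v(1.23)) ≈ (1.0950, 1.2625)

1.0950, 1.2625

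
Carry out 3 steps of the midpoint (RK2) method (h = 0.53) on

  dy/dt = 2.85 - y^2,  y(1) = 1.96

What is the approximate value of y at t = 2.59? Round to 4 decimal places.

1.9086

Midpoint: k1 = f(t_n, y_n); k2 = f(t_n + h/2, y_n + (h/2)·k1); y_{n+1} = y_n + h·k2.
t=1.000000, y=1.960000:
  k1 = f(1.000000, 1.960000) = -0.991600
  k2 = f(1.265000, 1.697226) = -0.030576
  y ← 1.960000 + 0.53·(-0.030576) = 1.943795
t=1.530000, y=1.943795:
  k1 = f(1.530000, 1.943795) = -0.928338
  k2 = f(1.795000, 1.697785) = -0.032474
  y ← 1.943795 + 0.53·(-0.032474) = 1.926583
t=2.060000, y=1.926583:
  k1 = f(2.060000, 1.926583) = -0.861723
  k2 = f(2.325000, 1.698227) = -0.033974
  y ← 1.926583 + 0.53·(-0.033974) = 1.908577
y(2.59) ≈ 1.9086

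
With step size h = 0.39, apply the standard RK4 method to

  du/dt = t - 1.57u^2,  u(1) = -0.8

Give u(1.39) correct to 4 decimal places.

-0.6978

RK4: k1 = f(t_n, u_n); k2 = f(t_n + h/2, u_n + (h/2)·k1); k3 = f(t_n + h/2, u_n + (h/2)·k2); k4 = f(t_n + h, u_n + h·k3); u_{n+1} = u_n + (h/6)·(k1 + 2k2 + 2k3 + k4).
t=1.000000, u=-0.800000:
  k1 = f(1.000000, -0.800000) = -0.004800
  k2 = f(1.195000, -0.800936) = 0.187847
  k3 = f(1.195000, -0.763370) = 0.280109
  k4 = f(1.390000, -0.690758) = 0.640881
  u ← -0.800000 + (0.39/6)·(k1 + 2k2 + 2k3 + k4) = -0.697820
u(1.39) ≈ -0.6978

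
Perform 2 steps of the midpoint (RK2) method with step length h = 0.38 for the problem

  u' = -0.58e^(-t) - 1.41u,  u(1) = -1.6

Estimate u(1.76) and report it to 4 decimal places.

-0.6495

Midpoint: k1 = f(t_n, u_n); k2 = f(t_n + h/2, u_n + (h/2)·k1); u_{n+1} = u_n + h·k2.
t=1.000000, u=-1.600000:
  k1 = f(1.000000, -1.600000) = 2.042630
  k2 = f(1.190000, -1.211900) = 1.532331
  u ← -1.600000 + 0.38·1.532331 = -1.017714
t=1.380000, u=-1.017714:
  k1 = f(1.380000, -1.017714) = 1.289061
  k2 = f(1.570000, -0.772793) = 0.968971
  u ← -1.017714 + 0.38·0.968971 = -0.649505
u(1.76) ≈ -0.6495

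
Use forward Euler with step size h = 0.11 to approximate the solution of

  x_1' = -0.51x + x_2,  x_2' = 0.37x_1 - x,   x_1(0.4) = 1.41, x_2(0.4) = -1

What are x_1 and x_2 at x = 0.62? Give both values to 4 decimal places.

1.1404, -0.9907

Euler on (x_1,x_2): x_1_{n+1} = x_1_n + h·x_1', x_2_{n+1} = x_2_n + h·x_2'.
0.400000: (1.410000, -1.000000); f=(-1.204000, 0.121700) → (1.277560, -0.986613)
0.510000: (1.277560, -0.986613); f=(-1.246713, -0.037303) → (1.140422, -0.990716)
(x_1(0.62), x_2(0.62)) ≈ (1.1404, -0.9907)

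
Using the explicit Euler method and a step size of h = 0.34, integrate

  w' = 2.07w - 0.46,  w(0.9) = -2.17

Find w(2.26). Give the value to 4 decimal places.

-19.9371

Euler: w_{n+1} = w_n + h·f(t_n, w_n).
t=0.900000, w=-2.170000: f=-4.951900 → w ← -2.170000 + 0.34·(-4.951900) = -3.853646
t=1.240000, w=-3.853646: f=-8.437047 → w ← -3.853646 + 0.34·(-8.437047) = -6.722242
t=1.580000, w=-6.722242: f=-14.375041 → w ← -6.722242 + 0.34·(-14.375041) = -11.609756
t=1.920000, w=-11.609756: f=-24.492195 → w ← -11.609756 + 0.34·(-24.492195) = -19.937102
w(2.26) ≈ -19.9371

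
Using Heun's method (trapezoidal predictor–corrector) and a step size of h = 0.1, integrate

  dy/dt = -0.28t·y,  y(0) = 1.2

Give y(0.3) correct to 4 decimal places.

1.1850

Heun: k1 = f(t_n, y_n); k2 = f(t_n + h, y_n + h·k1); y_{n+1} = y_n + (h/2)·(k1 + k2).
t=0.000000, y=1.200000:
  k1 = f(0.000000, 1.200000) = 0.000000
  k2 = f(0.100000, 1.200000) = -0.033600
  y ← 1.200000 + (0.1/2)·(0.000000 + (-0.033600)) = 1.198320
t=0.100000, y=1.198320:
  k1 = f(0.100000, 1.198320) = -0.033553
  k2 = f(0.200000, 1.194965) = -0.066918
  y ← 1.198320 + (0.1/2)·(-0.033553 + (-0.066918)) = 1.193296
t=0.200000, y=1.193296:
  k1 = f(0.200000, 1.193296) = -0.066825
  k2 = f(0.300000, 1.186614) = -0.099676
  y ← 1.193296 + (0.1/2)·(-0.066825 + (-0.099676)) = 1.184971
y(0.3) ≈ 1.1850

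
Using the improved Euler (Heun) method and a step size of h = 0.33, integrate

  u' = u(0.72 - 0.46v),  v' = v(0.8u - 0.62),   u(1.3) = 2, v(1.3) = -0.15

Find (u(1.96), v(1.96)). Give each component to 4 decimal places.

3.4237, -0.3816

Heun on (u,v): k1 = f(s_n, state_n); k2 = f(s_n + h, state_n + h·k1); state_{n+1} = state_n + (h/2)·(k1 + k2).
1.300000: (2.000000, -0.150000)
  k1 = (1.578000, -0.147000)
  predictor → (2.520740, -0.198510)
  k2 = (2.045113, -0.277237)
  → (2.597814, -0.219999)
1.630000: (2.597814, -0.219999)
  k1 = (2.133324, -0.320814)
  predictor → (3.301810, -0.325868)
  k2 = (2.872242, -0.658725)
  → (3.423732, -0.381623)
(u(1.96), v(1.96)) ≈ (3.4237, -0.3816)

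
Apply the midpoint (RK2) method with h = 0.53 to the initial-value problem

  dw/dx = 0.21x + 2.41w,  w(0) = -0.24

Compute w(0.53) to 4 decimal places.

-0.7128

Midpoint: k1 = f(x_n, w_n); k2 = f(x_n + h/2, w_n + (h/2)·k1); w_{n+1} = w_n + h·k2.
x=0.000000, w=-0.240000:
  k1 = f(0.000000, -0.240000) = -0.578400
  k2 = f(0.265000, -0.393276) = -0.892145
  w ← -0.240000 + 0.53·(-0.892145) = -0.712837
w(0.53) ≈ -0.7128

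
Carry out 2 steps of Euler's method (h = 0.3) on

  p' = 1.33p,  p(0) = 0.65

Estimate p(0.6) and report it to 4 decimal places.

Euler: p_{n+1} = p_n + h·f(t_n, p_n).
t=0.000000, p=0.650000: f=0.864500 → p ← 0.650000 + 0.3·0.864500 = 0.909350
t=0.300000, p=0.909350: f=1.209436 → p ← 0.909350 + 0.3·1.209436 = 1.272181
p(0.6) ≈ 1.2722

1.2722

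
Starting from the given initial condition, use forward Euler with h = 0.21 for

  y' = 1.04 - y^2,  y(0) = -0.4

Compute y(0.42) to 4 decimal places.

-0.0065

Euler: y_{n+1} = y_n + h·f(t_n, y_n).
t=0.000000, y=-0.400000: f=0.880000 → y ← -0.400000 + 0.21·0.880000 = -0.215200
t=0.210000, y=-0.215200: f=0.993689 → y ← -0.215200 + 0.21·0.993689 = -0.006525
y(0.42) ≈ -0.0065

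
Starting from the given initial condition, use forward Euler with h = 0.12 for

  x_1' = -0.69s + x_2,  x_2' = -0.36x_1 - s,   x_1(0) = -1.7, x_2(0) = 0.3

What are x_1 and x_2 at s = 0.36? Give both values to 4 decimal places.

-1.5973, 0.4725

Euler on (x_1,x_2): x_1_{n+1} = x_1_n + h·x_1', x_2_{n+1} = x_2_n + h·x_2'.
0.000000: (-1.700000, 0.300000); f=(0.300000, 0.612000) → (-1.664000, 0.373440)
0.120000: (-1.664000, 0.373440); f=(0.290640, 0.479040) → (-1.629123, 0.430925)
0.240000: (-1.629123, 0.430925); f=(0.265325, 0.346484) → (-1.597284, 0.472503)
(x_1(0.36), x_2(0.36)) ≈ (-1.5973, 0.4725)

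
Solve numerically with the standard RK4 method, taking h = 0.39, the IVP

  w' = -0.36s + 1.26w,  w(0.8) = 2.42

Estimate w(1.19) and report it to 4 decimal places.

3.7777

RK4: k1 = f(s_n, w_n); k2 = f(s_n + h/2, w_n + (h/2)·k1); k3 = f(s_n + h/2, w_n + (h/2)·k2); k4 = f(s_n + h, w_n + h·k3); w_{n+1} = w_n + (h/6)·(k1 + 2k2 + 2k3 + k4).
s=0.800000, w=2.420000:
  k1 = f(0.800000, 2.420000) = 2.761200
  k2 = f(0.995000, 2.958434) = 3.369427
  k3 = f(0.995000, 3.077038) = 3.518868
  k4 = f(1.190000, 3.792359) = 4.349972
  w ← 2.420000 + (0.39/6)·(k1 + 2k2 + 2k3 + k4) = 3.777705
w(1.19) ≈ 3.7777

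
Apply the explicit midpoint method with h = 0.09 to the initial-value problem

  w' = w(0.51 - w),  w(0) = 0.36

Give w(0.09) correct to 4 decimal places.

0.3648

Midpoint: k1 = f(t_n, w_n); k2 = f(t_n + h/2, w_n + (h/2)·k1); w_{n+1} = w_n + h·k2.
t=0.000000, w=0.360000:
  k1 = f(0.000000, 0.360000) = 0.054000
  k2 = f(0.045000, 0.362430) = 0.053484
  w ← 0.360000 + 0.09·0.053484 = 0.364814
w(0.09) ≈ 0.3648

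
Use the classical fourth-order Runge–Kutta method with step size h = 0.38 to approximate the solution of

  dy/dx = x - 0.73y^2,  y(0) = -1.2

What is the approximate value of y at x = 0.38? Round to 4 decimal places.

RK4: k1 = f(x_n, y_n); k2 = f(x_n + h/2, y_n + (h/2)·k1); k3 = f(x_n + h/2, y_n + (h/2)·k2); k4 = f(x_n + h, y_n + h·k3); y_{n+1} = y_n + (h/6)·(k1 + 2k2 + 2k3 + k4).
x=0.000000, y=-1.200000:
  k1 = f(0.000000, -1.200000) = -1.051200
  k2 = f(0.190000, -1.399728) = -1.240244
  k3 = f(0.190000, -1.435646) = -1.314589
  k4 = f(0.380000, -1.699544) = -1.728568
  y ← -1.200000 + (0.38/6)·(k1 + 2k2 + 2k3 + k4) = -1.699664
y(0.38) ≈ -1.6997

-1.6997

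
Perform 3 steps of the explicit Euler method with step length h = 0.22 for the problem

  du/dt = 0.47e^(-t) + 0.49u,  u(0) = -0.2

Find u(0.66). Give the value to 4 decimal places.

0.0135

Euler: u_{n+1} = u_n + h·f(t_n, u_n).
t=0.000000, u=-0.200000: f=0.372000 → u ← -0.200000 + 0.22·0.372000 = -0.118160
t=0.220000, u=-0.118160: f=0.319285 → u ← -0.118160 + 0.22·0.319285 = -0.047917
t=0.440000, u=-0.047917: f=0.279218 → u ← -0.047917 + 0.22·0.279218 = 0.013511
u(0.66) ≈ 0.0135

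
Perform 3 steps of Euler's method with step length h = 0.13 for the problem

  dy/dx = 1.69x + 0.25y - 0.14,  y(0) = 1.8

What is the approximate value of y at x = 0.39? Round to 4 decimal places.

Euler: y_{n+1} = y_n + h·f(x_n, y_n).
x=0.000000, y=1.800000: f=0.310000 → y ← 1.800000 + 0.13·0.310000 = 1.840300
x=0.130000, y=1.840300: f=0.539775 → y ← 1.840300 + 0.13·0.539775 = 1.910471
x=0.260000, y=1.910471: f=0.777018 → y ← 1.910471 + 0.13·0.777018 = 2.011483
y(0.39) ≈ 2.0115

2.0115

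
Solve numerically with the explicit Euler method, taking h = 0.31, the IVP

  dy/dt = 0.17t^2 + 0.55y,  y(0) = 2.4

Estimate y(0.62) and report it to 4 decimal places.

3.2932

Euler: y_{n+1} = y_n + h·f(t_n, y_n).
t=0.000000, y=2.400000: f=1.320000 → y ← 2.400000 + 0.31·1.320000 = 2.809200
t=0.310000, y=2.809200: f=1.561397 → y ← 2.809200 + 0.31·1.561397 = 3.293233
y(0.62) ≈ 3.2932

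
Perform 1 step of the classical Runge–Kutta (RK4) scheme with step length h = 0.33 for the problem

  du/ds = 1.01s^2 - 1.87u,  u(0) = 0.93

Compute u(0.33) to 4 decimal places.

0.5129

RK4: k1 = f(s_n, u_n); k2 = f(s_n + h/2, u_n + (h/2)·k1); k3 = f(s_n + h/2, u_n + (h/2)·k2); k4 = f(s_n + h, u_n + h·k3); u_{n+1} = u_n + (h/6)·(k1 + 2k2 + 2k3 + k4).
s=0.000000, u=0.930000:
  k1 = f(0.000000, 0.930000) = -1.739100
  k2 = f(0.165000, 0.643049) = -1.175003
  k3 = f(0.165000, 0.736124) = -1.349055
  k4 = f(0.330000, 0.484812) = -0.796609
  u ← 0.930000 + (0.33/6)·(k1 + 2k2 + 2k3 + k4) = 0.512890
u(0.33) ≈ 0.5129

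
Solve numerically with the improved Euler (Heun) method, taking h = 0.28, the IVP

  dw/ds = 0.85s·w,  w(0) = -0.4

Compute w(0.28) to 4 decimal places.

-0.4133

Heun: k1 = f(s_n, w_n); k2 = f(s_n + h, w_n + h·k1); w_{n+1} = w_n + (h/2)·(k1 + k2).
s=0.000000, w=-0.400000:
  k1 = f(0.000000, -0.400000) = 0.000000
  k2 = f(0.280000, -0.400000) = -0.095200
  w ← -0.400000 + (0.28/2)·(0.000000 + (-0.095200)) = -0.413328
w(0.28) ≈ -0.4133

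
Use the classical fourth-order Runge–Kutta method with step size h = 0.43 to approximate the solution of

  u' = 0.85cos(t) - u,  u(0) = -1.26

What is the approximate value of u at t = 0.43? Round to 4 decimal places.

-0.5329

RK4: k1 = f(t_n, u_n); k2 = f(t_n + h/2, u_n + (h/2)·k1); k3 = f(t_n + h/2, u_n + (h/2)·k2); k4 = f(t_n + h, u_n + h·k3); u_{n+1} = u_n + (h/6)·(k1 + 2k2 + 2k3 + k4).
t=0.000000, u=-1.260000:
  k1 = f(0.000000, -1.260000) = 2.110000
  k2 = f(0.215000, -0.806350) = 1.636780
  k3 = f(0.215000, -0.908092) = 1.738522
  k4 = f(0.430000, -0.512435) = 1.285056
  u ← -1.260000 + (0.43/6)·(k1 + 2k2 + 2k3 + k4) = -0.532894
u(0.43) ≈ -0.5329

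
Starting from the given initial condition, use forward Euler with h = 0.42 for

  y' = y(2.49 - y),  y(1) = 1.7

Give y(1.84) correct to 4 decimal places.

Euler: y_{n+1} = y_n + h·f(s_n, y_n).
s=1.000000, y=1.700000: f=1.343000 → y ← 1.700000 + 0.42·1.343000 = 2.264060
s=1.420000, y=2.264060: f=0.511542 → y ← 2.264060 + 0.42·0.511542 = 2.478908
y(1.84) ≈ 2.4789

2.4789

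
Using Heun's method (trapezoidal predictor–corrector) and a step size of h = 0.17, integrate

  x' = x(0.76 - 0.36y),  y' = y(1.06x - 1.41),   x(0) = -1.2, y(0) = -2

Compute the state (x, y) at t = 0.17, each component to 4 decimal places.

Heun on (x,y): k1 = f(t_n, state_n); k2 = f(t_n + h, state_n + h·k1); state_{n+1} = state_n + (h/2)·(k1 + k2).
0.000000: (-1.200000, -2.000000)
  k1 = (-1.776000, 5.364000)
  predictor → (-1.501920, -1.088120)
  k2 = (-1.729796, 3.266575)
  → (-1.497993, -1.266401)
(x(0.17), y(0.17)) ≈ (-1.4980, -1.2664)

-1.4980, -1.2664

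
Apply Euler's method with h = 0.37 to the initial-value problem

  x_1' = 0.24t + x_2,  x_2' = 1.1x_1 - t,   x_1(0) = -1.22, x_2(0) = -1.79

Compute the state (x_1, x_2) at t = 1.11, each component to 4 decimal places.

-3.8099, -4.5604

Euler on (x_1,x_2): x_1_{n+1} = x_1_n + h·x_1', x_2_{n+1} = x_2_n + h·x_2'.
0.000000: (-1.220000, -1.790000); f=(-1.790000, -1.342000) → (-1.882300, -2.286540)
0.370000: (-1.882300, -2.286540); f=(-2.197740, -2.440530) → (-2.695464, -3.189536)
0.740000: (-2.695464, -3.189536); f=(-3.011936, -3.705010) → (-3.809880, -4.560390)
(x_1(1.11), x_2(1.11)) ≈ (-3.8099, -4.5604)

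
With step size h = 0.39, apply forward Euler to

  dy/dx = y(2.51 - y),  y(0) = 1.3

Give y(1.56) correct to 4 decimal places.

2.5097

Euler: y_{n+1} = y_n + h·f(x_n, y_n).
x=0.000000, y=1.300000: f=1.573000 → y ← 1.300000 + 0.39·1.573000 = 1.913470
x=0.390000, y=1.913470: f=1.141442 → y ← 1.913470 + 0.39·1.141442 = 2.358632
x=0.780000, y=2.358632: f=0.357020 → y ← 2.358632 + 0.39·0.357020 = 2.497870
x=1.170000, y=2.497870: f=0.030298 → y ← 2.497870 + 0.39·0.030298 = 2.509687
y(1.56) ≈ 2.5097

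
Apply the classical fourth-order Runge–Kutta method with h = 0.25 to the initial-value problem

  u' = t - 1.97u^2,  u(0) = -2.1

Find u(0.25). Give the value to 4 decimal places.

RK4: k1 = f(t_n, u_n); k2 = f(t_n + h/2, u_n + (h/2)·k1); k3 = f(t_n + h/2, u_n + (h/2)·k2); k4 = f(t_n + h, u_n + h·k3); u_{n+1} = u_n + (h/6)·(k1 + 2k2 + 2k3 + k4).
t=0.000000, u=-2.100000:
  k1 = f(0.000000, -2.100000) = -8.687700
  k2 = f(0.125000, -3.185963) = -19.871203
  k3 = f(0.125000, -4.583900) = -41.268922
  k4 = f(0.250000, -12.417230) = -303.499597
  u ← -2.100000 + (0.25/6)·(k1 + 2k2 + 2k3 + k4) = -20.202814
u(0.25) ≈ -20.2028

-20.2028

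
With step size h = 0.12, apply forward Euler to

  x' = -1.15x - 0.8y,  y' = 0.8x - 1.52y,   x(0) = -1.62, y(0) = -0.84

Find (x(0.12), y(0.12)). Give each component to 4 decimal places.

Euler on (x,y): x_{n+1} = x_n + h·x', y_{n+1} = y_n + h·y'.
0.000000: (-1.620000, -0.840000); f=(2.535000, -0.019200) → (-1.315800, -0.842304)
(x(0.12), y(0.12)) ≈ (-1.3158, -0.8423)

-1.3158, -0.8423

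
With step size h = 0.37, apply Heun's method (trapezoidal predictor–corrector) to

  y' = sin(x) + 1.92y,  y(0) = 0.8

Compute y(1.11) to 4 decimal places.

7.1551

Heun: k1 = f(x_n, y_n); k2 = f(x_n + h, y_n + h·k1); y_{n+1} = y_n + (h/2)·(k1 + k2).
x=0.000000, y=0.800000:
  k1 = f(0.000000, 0.800000) = 1.536000
  k2 = f(0.370000, 1.368320) = 2.988790
  y ← 0.800000 + (0.37/2)·(1.536000 + 2.988790) = 1.637086
x=0.370000, y=1.637086:
  k1 = f(0.370000, 1.637086) = 3.504821
  k2 = f(0.740000, 2.933870) = 6.307318
  y ← 1.637086 + (0.37/2)·(3.504821 + 6.307318) = 3.452332
x=0.740000, y=3.452332:
  k1 = f(0.740000, 3.452332) = 7.302765
  k2 = f(1.110000, 6.154355) = 12.712060
  y ← 3.452332 + (0.37/2)·(7.302765 + 12.712060) = 7.155074
y(1.11) ≈ 7.1551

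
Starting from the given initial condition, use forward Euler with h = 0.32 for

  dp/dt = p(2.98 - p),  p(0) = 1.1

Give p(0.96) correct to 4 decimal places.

2.8650

Euler: p_{n+1} = p_n + h·f(t_n, p_n).
t=0.000000, p=1.100000: f=2.068000 → p ← 1.100000 + 0.32·2.068000 = 1.761760
t=0.320000, p=1.761760: f=2.146247 → p ← 1.761760 + 0.32·2.146247 = 2.448559
t=0.640000, p=2.448559: f=1.301265 → p ← 2.448559 + 0.32·1.301265 = 2.864964
p(0.96) ≈ 2.8650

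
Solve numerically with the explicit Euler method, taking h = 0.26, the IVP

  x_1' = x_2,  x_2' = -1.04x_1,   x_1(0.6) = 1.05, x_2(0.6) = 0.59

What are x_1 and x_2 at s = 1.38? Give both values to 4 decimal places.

1.2780, -0.3662

Euler on (x_1,x_2): x_1_{n+1} = x_1_n + h·x_1', x_2_{n+1} = x_2_n + h·x_2'.
0.600000: (1.050000, 0.590000); f=(0.590000, -1.092000) → (1.203400, 0.306080)
0.860000: (1.203400, 0.306080); f=(0.306080, -1.251536) → (1.282981, -0.019319)
1.120000: (1.282981, -0.019319); f=(-0.019319, -1.334300) → (1.277958, -0.366237)
(x_1(1.38), x_2(1.38)) ≈ (1.2780, -0.3662)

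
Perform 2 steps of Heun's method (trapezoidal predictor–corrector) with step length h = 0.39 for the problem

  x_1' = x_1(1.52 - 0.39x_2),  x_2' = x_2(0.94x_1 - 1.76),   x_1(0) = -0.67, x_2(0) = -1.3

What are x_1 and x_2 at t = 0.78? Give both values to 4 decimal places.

Heun on (x_1,x_2): k1 = f(t_n, state_n); k2 = f(t_n + h, state_n + h·k1); state_{n+1} = state_n + (h/2)·(k1 + k2).
0.000000: (-0.670000, -1.300000)
  k1 = (-1.358090, 3.106740)
  predictor → (-1.199655, -0.088371)
  k2 = (-1.864822, 0.255188)
  → (-1.298468, -0.644424)
0.390000: (-1.298468, -0.644424)
  k1 = (-2.300009, 1.920744)
  predictor → (-2.195471, 0.104666)
  k2 = (-3.247498, -0.400217)
  → (-2.380232, -0.347921)
(x_1(0.78), x_2(0.78)) ≈ (-2.3802, -0.3479)

-2.3802, -0.3479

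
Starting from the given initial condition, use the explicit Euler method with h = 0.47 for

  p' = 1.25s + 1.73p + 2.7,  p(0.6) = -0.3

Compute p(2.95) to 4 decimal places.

37.2689

Euler: p_{n+1} = p_n + h·f(s_n, p_n).
s=0.600000, p=-0.300000: f=2.931000 → p ← -0.300000 + 0.47·2.931000 = 1.077570
s=1.070000, p=1.077570: f=5.901696 → p ← 1.077570 + 0.47·5.901696 = 3.851367
s=1.540000, p=3.851367: f=11.287865 → p ← 3.851367 + 0.47·11.287865 = 9.156664
s=2.010000, p=9.156664: f=21.053528 → p ← 9.156664 + 0.47·21.053528 = 19.051822
s=2.480000, p=19.051822: f=38.759652 → p ← 19.051822 + 0.47·38.759652 = 37.268859
p(2.95) ≈ 37.2689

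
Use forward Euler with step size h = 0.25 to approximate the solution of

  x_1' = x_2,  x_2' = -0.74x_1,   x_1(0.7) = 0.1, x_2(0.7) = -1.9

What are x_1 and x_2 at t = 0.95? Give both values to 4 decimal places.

Euler on (x_1,x_2): x_1_{n+1} = x_1_n + h·x_1', x_2_{n+1} = x_2_n + h·x_2'.
0.700000: (0.100000, -1.900000); f=(-1.900000, -0.074000) → (-0.375000, -1.918500)
(x_1(0.95), x_2(0.95)) ≈ (-0.3750, -1.9185)

-0.3750, -1.9185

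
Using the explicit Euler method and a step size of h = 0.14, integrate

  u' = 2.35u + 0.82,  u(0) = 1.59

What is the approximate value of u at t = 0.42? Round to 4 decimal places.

4.2024

Euler: u_{n+1} = u_n + h·f(t_n, u_n).
t=0.000000, u=1.590000: f=4.556500 → u ← 1.590000 + 0.14·4.556500 = 2.227910
t=0.140000, u=2.227910: f=6.055589 → u ← 2.227910 + 0.14·6.055589 = 3.075692
t=0.280000, u=3.075692: f=8.047877 → u ← 3.075692 + 0.14·8.047877 = 4.202395
u(0.42) ≈ 4.2024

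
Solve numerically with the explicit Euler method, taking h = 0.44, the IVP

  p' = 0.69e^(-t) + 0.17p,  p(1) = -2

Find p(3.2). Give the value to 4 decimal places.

-2.5254

Euler: p_{n+1} = p_n + h·f(t_n, p_n).
t=1.000000, p=-2.000000: f=-0.086163 → p ← -2.000000 + 0.44·(-0.086163) = -2.037912
t=1.440000, p=-2.037912: f=-0.182965 → p ← -2.037912 + 0.44·(-0.182965) = -2.118416
t=1.880000, p=-2.118416: f=-0.254844 → p ← -2.118416 + 0.44·(-0.254844) = -2.230548
t=2.320000, p=-2.230548: f=-0.311384 → p ← -2.230548 + 0.44·(-0.311384) = -2.367557
t=2.760000, p=-2.367557: f=-0.358813 → p ← -2.367557 + 0.44·(-0.358813) = -2.525434
p(3.2) ≈ -2.5254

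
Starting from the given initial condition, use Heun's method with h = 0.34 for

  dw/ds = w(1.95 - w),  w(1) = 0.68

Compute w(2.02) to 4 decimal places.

Heun: k1 = f(s_n, w_n); k2 = f(s_n + h, w_n + h·k1); w_{n+1} = w_n + (h/2)·(k1 + k2).
s=1.000000, w=0.680000:
  k1 = f(1.000000, 0.680000) = 0.863600
  k2 = f(1.340000, 0.973624) = 0.950623
  w ← 0.680000 + (0.34/2)·(0.863600 + 0.950623) = 0.988418
s=1.340000, w=0.988418:
  k1 = f(1.340000, 0.988418) = 0.950445
  k2 = f(1.680000, 1.311569) = 0.837346
  w ← 0.988418 + (0.34/2)·(0.950445 + 0.837346) = 1.292342
s=1.680000, w=1.292342:
  k1 = f(1.680000, 1.292342) = 0.849919
  k2 = f(2.020000, 1.581315) = 0.583007
  w ← 1.292342 + (0.34/2)·(0.849919 + 0.583007) = 1.535940
w(2.02) ≈ 1.5359

1.5359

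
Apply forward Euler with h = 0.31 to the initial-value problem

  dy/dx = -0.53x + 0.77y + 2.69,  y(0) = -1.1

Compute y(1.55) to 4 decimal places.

Euler: y_{n+1} = y_n + h·f(x_n, y_n).
x=0.000000, y=-1.100000: f=1.843000 → y ← -1.100000 + 0.31·1.843000 = -0.528670
x=0.310000, y=-0.528670: f=2.118624 → y ← -0.528670 + 0.31·2.118624 = 0.128103
x=0.620000, y=0.128103: f=2.460040 → y ← 0.128103 + 0.31·2.460040 = 0.890716
x=0.930000, y=0.890716: f=2.882951 → y ← 0.890716 + 0.31·2.882951 = 1.784431
x=1.240000, y=1.784431: f=3.406812 → y ← 1.784431 + 0.31·3.406812 = 2.840542
y(1.55) ≈ 2.8405

2.8405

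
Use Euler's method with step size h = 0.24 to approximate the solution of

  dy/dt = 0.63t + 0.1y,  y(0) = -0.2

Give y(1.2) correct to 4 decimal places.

Euler: y_{n+1} = y_n + h·f(t_n, y_n).
t=0.000000, y=-0.200000: f=-0.020000 → y ← -0.200000 + 0.24·(-0.020000) = -0.204800
t=0.240000, y=-0.204800: f=0.130720 → y ← -0.204800 + 0.24·0.130720 = -0.173427
t=0.480000, y=-0.173427: f=0.285057 → y ← -0.173427 + 0.24·0.285057 = -0.105013
t=0.720000, y=-0.105013: f=0.443099 → y ← -0.105013 + 0.24·0.443099 = 0.001330
t=0.960000, y=0.001330: f=0.604933 → y ← 0.001330 + 0.24·0.604933 = 0.146514
y(1.2) ≈ 0.1465

0.1465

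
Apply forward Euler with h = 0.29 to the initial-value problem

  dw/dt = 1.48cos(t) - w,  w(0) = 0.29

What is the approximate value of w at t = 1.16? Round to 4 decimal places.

Euler: w_{n+1} = w_n + h·f(t_n, w_n).
t=0.000000, w=0.290000: f=1.190000 → w ← 0.290000 + 0.29·1.190000 = 0.635100
t=0.290000, w=0.635100: f=0.783101 → w ← 0.635100 + 0.29·0.783101 = 0.862199
t=0.580000, w=0.862199: f=0.375765 → w ← 0.862199 + 0.29·0.375765 = 0.971171
t=0.870000, w=0.971171: f=-0.016828 → w ← 0.971171 + 0.29·(-0.016828) = 0.966291
w(1.16) ≈ 0.9663

0.9663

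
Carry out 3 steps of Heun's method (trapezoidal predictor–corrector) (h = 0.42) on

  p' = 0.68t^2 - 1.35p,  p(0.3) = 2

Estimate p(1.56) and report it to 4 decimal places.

Heun: k1 = f(t_n, p_n); k2 = f(t_n + h, p_n + h·k1); p_{n+1} = p_n + (h/2)·(k1 + k2).
t=0.300000, p=2.000000:
  k1 = f(0.300000, 2.000000) = -2.638800
  k2 = f(0.720000, 0.891704) = -0.851288
  p ← 2.000000 + (0.42/2)·(-2.638800 + (-0.851288)) = 1.267081
t=0.720000, p=1.267081:
  k1 = f(0.720000, 1.267081) = -1.358048
  k2 = f(1.140000, 0.696701) = -0.056819
  p ← 1.267081 + (0.42/2)·(-1.358048 + (-0.056819)) = 0.969959
t=1.140000, p=0.969959:
  k1 = f(1.140000, 0.969959) = -0.425717
  k2 = f(1.560000, 0.791158) = 0.586784
  p ← 0.969959 + (0.42/2)·(-0.425717 + 0.586784) = 1.003784
p(1.56) ≈ 1.0038

1.0038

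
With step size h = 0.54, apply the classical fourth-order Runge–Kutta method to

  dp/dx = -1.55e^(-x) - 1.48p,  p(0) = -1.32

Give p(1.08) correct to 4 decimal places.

-0.7104

RK4: k1 = f(x_n, p_n); k2 = f(x_n + h/2, p_n + (h/2)·k1); k3 = f(x_n + h/2, p_n + (h/2)·k2); k4 = f(x_n + h, p_n + h·k3); p_{n+1} = p_n + (h/6)·(k1 + 2k2 + 2k3 + k4).
x=0.000000, p=-1.320000:
  k1 = f(0.000000, -1.320000) = 0.403600
  k2 = f(0.270000, -1.211028) = 0.609083
  k3 = f(0.270000, -1.155548) = 0.526972
  k4 = f(0.540000, -1.035435) = 0.629184
  p ← -1.320000 + (0.54/6)·(k1 + 2k2 + 2k3 + k4) = -1.022559
x=0.540000, p=-1.022559:
  k1 = f(0.540000, -1.022559) = 0.610128
  k2 = f(0.810000, -0.857825) = 0.580051
  k3 = f(0.810000, -0.865946) = 0.592070
  k4 = f(1.080000, -0.702842) = 0.513833
  p ← -1.022559 + (0.54/6)·(k1 + 2k2 + 2k3 + k4) = -0.710421
p(1.08) ≈ -0.7104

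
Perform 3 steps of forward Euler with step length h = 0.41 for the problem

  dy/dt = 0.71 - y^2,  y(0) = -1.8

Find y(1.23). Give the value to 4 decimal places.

-19.5716

Euler: y_{n+1} = y_n + h·f(t_n, y_n).
t=0.000000, y=-1.800000: f=-2.530000 → y ← -1.800000 + 0.41·(-2.530000) = -2.837300
t=0.410000, y=-2.837300: f=-7.340271 → y ← -2.837300 + 0.41·(-7.340271) = -5.846811
t=0.820000, y=-5.846811: f=-33.475202 → y ← -5.846811 + 0.41·(-33.475202) = -19.571644
y(1.23) ≈ -19.5716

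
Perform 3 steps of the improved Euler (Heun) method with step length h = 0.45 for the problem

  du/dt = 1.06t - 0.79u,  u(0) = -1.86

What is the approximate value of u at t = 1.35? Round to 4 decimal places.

0.0557

Heun: k1 = f(t_n, u_n); k2 = f(t_n + h, u_n + h·k1); u_{n+1} = u_n + (h/2)·(k1 + k2).
t=0.000000, u=-1.860000:
  k1 = f(0.000000, -1.860000) = 1.469400
  k2 = f(0.450000, -1.198770) = 1.424028
  u ← -1.860000 + (0.45/2)·(1.469400 + 1.424028) = -1.208979
t=0.450000, u=-1.208979:
  k1 = f(0.450000, -1.208979) = 1.432093
  k2 = f(0.900000, -0.564537) = 1.399984
  u ← -1.208979 + (0.45/2)·(1.432093 + 1.399984) = -0.571761
t=0.900000, u=-0.571761:
  k1 = f(0.900000, -0.571761) = 1.405691
  k2 = f(1.350000, 0.060800) = 1.382968
  u ← -0.571761 + (0.45/2)·(1.405691 + 1.382968) = 0.055687
u(1.35) ≈ 0.0557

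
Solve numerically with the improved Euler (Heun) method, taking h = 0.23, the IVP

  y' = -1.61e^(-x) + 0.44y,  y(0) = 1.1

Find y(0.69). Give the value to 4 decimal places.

Heun: k1 = f(x_n, y_n); k2 = f(x_n + h, y_n + h·k1); y_{n+1} = y_n + (h/2)·(k1 + k2).
x=0.000000, y=1.100000:
  k1 = f(0.000000, 1.100000) = -1.126000
  k2 = f(0.230000, 0.841020) = -0.909150
  y ← 1.100000 + (0.23/2)·(-1.126000 + (-0.909150)) = 0.865958
x=0.230000, y=0.865958:
  k1 = f(0.230000, 0.865958) = -0.898178
  k2 = f(0.460000, 0.659377) = -0.726241
  y ← 0.865958 + (0.23/2)·(-0.898178 + (-0.726241)) = 0.679150
x=0.460000, y=0.679150:
  k1 = f(0.460000, 0.679150) = -0.717541
  k2 = f(0.690000, 0.514115) = -0.581327
  y ← 0.679150 + (0.23/2)·(-0.717541 + (-0.581327)) = 0.529780
y(0.69) ≈ 0.5298

0.5298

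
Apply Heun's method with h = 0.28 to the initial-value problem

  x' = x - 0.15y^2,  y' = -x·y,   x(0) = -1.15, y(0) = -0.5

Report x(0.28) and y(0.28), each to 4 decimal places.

Heun on (x,y): k1 = f(t_n, state_n); k2 = f(t_n + h, state_n + h·k1); state_{n+1} = state_n + (h/2)·(k1 + k2).
0.000000: (-1.150000, -0.500000)
  k1 = (-1.187500, -0.575000)
  predictor → (-1.482500, -0.661000)
  k2 = (-1.548038, -0.979932)
  → (-1.532975, -0.717691)
(x(0.28), y(0.28)) ≈ (-1.5330, -0.7177)

-1.5330, -0.7177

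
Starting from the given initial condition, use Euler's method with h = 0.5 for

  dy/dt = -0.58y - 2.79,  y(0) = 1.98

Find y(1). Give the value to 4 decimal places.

-1.3873

Euler: y_{n+1} = y_n + h·f(t_n, y_n).
t=0.000000, y=1.980000: f=-3.938400 → y ← 1.980000 + 0.5·(-3.938400) = 0.010800
t=0.500000, y=0.010800: f=-2.796264 → y ← 0.010800 + 0.5·(-2.796264) = -1.387332
y(1) ≈ -1.3873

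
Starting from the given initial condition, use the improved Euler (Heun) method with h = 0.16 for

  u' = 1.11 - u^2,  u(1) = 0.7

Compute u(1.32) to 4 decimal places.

Heun: k1 = f(x_n, u_n); k2 = f(x_n + h, u_n + h·k1); u_{n+1} = u_n + (h/2)·(k1 + k2).
x=1.000000, u=0.700000:
  k1 = f(1.000000, 0.700000) = 0.620000
  k2 = f(1.160000, 0.799200) = 0.471279
  u ← 0.700000 + (0.16/2)·(0.620000 + 0.471279) = 0.787302
x=1.160000, u=0.787302:
  k1 = f(1.160000, 0.787302) = 0.490155
  k2 = f(1.320000, 0.865727) = 0.360517
  u ← 0.787302 + (0.16/2)·(0.490155 + 0.360517) = 0.855356
u(1.32) ≈ 0.8554

0.8554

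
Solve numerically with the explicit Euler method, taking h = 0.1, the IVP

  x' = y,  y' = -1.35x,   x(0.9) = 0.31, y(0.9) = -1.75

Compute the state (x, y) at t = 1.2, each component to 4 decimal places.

Euler on (x,y): x_{n+1} = x_n + h·x', y_{n+1} = y_n + h·y'.
0.900000: (0.310000, -1.750000); f=(-1.750000, -0.418500) → (0.135000, -1.791850)
1.000000: (0.135000, -1.791850); f=(-1.791850, -0.182250) → (-0.044185, -1.810075)
1.100000: (-0.044185, -1.810075); f=(-1.810075, 0.059650) → (-0.225193, -1.804110)
(x(1.2), y(1.2)) ≈ (-0.2252, -1.8041)

-0.2252, -1.8041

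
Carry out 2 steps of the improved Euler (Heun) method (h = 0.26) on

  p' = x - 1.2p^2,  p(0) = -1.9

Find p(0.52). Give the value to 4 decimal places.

Heun: k1 = f(x_n, p_n); k2 = f(x_n + h, p_n + h·k1); p_{n+1} = p_n + (h/2)·(k1 + k2).
x=0.000000, p=-1.900000:
  k1 = f(0.000000, -1.900000) = -4.332000
  k2 = f(0.260000, -3.026320) = -10.730335
  p ← -1.900000 + (0.26/2)·(-4.332000 + (-10.730335)) = -3.858104
x=0.260000, p=-3.858104:
  k1 = f(0.260000, -3.858104) = -17.601956
  k2 = f(0.520000, -8.434612) = -84.851218
  p ← -3.858104 + (0.26/2)·(-17.601956 + (-84.851218)) = -17.177016
p(0.52) ≈ -17.1770

-17.1770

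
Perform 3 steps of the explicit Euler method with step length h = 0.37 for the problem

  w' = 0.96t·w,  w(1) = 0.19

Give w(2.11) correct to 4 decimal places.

Euler: w_{n+1} = w_n + h·f(t_n, w_n).
t=1.000000, w=0.190000: f=0.182400 → w ← 0.190000 + 0.37·0.182400 = 0.257488
t=1.370000, w=0.257488: f=0.338648 → w ← 0.257488 + 0.37·0.338648 = 0.382788
t=1.740000, w=0.382788: f=0.639409 → w ← 0.382788 + 0.37·0.639409 = 0.619369
w(2.11) ≈ 0.6194

0.6194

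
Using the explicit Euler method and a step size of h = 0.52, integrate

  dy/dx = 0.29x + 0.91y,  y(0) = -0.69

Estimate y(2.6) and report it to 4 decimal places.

Euler: y_{n+1} = y_n + h·f(x_n, y_n).
x=0.000000, y=-0.690000: f=-0.627900 → y ← -0.690000 + 0.52·(-0.627900) = -1.016508
x=0.520000, y=-1.016508: f=-0.774222 → y ← -1.016508 + 0.52·(-0.774222) = -1.419104
x=1.040000, y=-1.419104: f=-0.989784 → y ← -1.419104 + 0.52·(-0.989784) = -1.933791
x=1.560000, y=-1.933791: f=-1.307350 → y ← -1.933791 + 0.52·(-1.307350) = -2.613613
x=2.080000, y=-2.613613: f=-1.775188 → y ← -2.613613 + 0.52·(-1.775188) = -3.536711
y(2.6) ≈ -3.5367

-3.5367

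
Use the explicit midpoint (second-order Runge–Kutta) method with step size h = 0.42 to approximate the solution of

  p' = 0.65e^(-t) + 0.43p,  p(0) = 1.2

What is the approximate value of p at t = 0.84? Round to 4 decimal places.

2.1751

Midpoint: k1 = f(t_n, p_n); k2 = f(t_n + h/2, p_n + (h/2)·k1); p_{n+1} = p_n + h·k2.
t=0.000000, p=1.200000:
  k1 = f(0.000000, 1.200000) = 1.166000
  k2 = f(0.210000, 1.444860) = 1.148170
  p ← 1.200000 + 0.42·1.148170 = 1.682231
t=0.420000, p=1.682231:
  k1 = f(0.420000, 1.682231) = 1.150440
  k2 = f(0.630000, 1.923824) = 1.173429
  p ← 1.682231 + 0.42·1.173429 = 2.175071
p(0.84) ≈ 2.1751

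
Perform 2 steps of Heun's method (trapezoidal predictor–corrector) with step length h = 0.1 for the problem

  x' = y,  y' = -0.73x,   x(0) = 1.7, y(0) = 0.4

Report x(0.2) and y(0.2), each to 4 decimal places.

Heun on (x,y): k1 = f(t_n, state_n); k2 = f(t_n + h, state_n + h·k1); state_{n+1} = state_n + (h/2)·(k1 + k2).
0.000000: (1.700000, 0.400000)
  k1 = (0.400000, -1.241000)
  predictor → (1.740000, 0.275900)
  k2 = (0.275900, -1.270200)
  → (1.733795, 0.274440)
0.100000: (1.733795, 0.274440)
  k1 = (0.274440, -1.265670)
  predictor → (1.761239, 0.147873)
  k2 = (0.147873, -1.285704)
  → (1.754911, 0.146871)
(x(0.2), y(0.2)) ≈ (1.7549, 0.1469)

1.7549, 0.1469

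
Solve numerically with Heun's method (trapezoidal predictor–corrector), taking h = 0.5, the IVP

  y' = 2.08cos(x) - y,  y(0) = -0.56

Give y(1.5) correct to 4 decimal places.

0.6386

Heun: k1 = f(x_n, y_n); k2 = f(x_n + h, y_n + h·k1); y_{n+1} = y_n + (h/2)·(k1 + k2).
x=0.000000, y=-0.560000:
  k1 = f(0.000000, -0.560000) = 2.640000
  k2 = f(0.500000, 0.760000) = 1.065372
  y ← -0.560000 + (0.5/2)·(2.640000 + 1.065372) = 0.366343
x=0.500000, y=0.366343:
  k1 = f(0.500000, 0.366343) = 1.459029
  k2 = f(1.000000, 1.095857) = 0.027971
  y ← 0.366343 + (0.5/2)·(1.459029 + 0.027971) = 0.738093
x=1.000000, y=0.738093:
  k1 = f(1.000000, 0.738093) = 0.385736
  k2 = f(1.500000, 0.930961) = -0.783828
  y ← 0.738093 + (0.5/2)·(0.385736 + (-0.783828)) = 0.638570
y(1.5) ≈ 0.6386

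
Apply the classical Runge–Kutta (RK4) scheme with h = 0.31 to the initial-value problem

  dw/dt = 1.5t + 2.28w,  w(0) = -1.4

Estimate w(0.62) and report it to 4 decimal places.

-5.2578

RK4: k1 = f(t_n, w_n); k2 = f(t_n + h/2, w_n + (h/2)·k1); k3 = f(t_n + h/2, w_n + (h/2)·k2); k4 = f(t_n + h, w_n + h·k3); w_{n+1} = w_n + (h/6)·(k1 + 2k2 + 2k3 + k4).
t=0.000000, w=-1.400000:
  k1 = f(0.000000, -1.400000) = -3.192000
  k2 = f(0.155000, -1.894760) = -4.087553
  k3 = f(0.155000, -2.033571) = -4.404041
  k4 = f(0.310000, -2.765253) = -5.839776
  w ← -1.400000 + (0.31/6)·(k1 + 2k2 + 2k3 + k4) = -2.744106
t=0.310000, w=-2.744106:
  k1 = f(0.310000, -2.744106) = -5.791563
  k2 = f(0.465000, -3.641799) = -7.605801
  k3 = f(0.465000, -3.923006) = -8.246953
  k4 = f(0.620000, -5.300662) = -11.155509
  w ← -2.744106 + (0.31/6)·(k1 + 2k2 + 2k3 + k4) = -5.257823
w(0.62) ≈ -5.2578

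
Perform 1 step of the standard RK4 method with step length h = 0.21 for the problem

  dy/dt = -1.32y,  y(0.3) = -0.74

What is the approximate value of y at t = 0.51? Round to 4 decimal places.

RK4: k1 = f(t_n, y_n); k2 = f(t_n + h/2, y_n + (h/2)·k1); k3 = f(t_n + h/2, y_n + (h/2)·k2); k4 = f(t_n + h, y_n + h·k3); y_{n+1} = y_n + (h/6)·(k1 + 2k2 + 2k3 + k4).
t=0.300000, y=-0.740000:
  k1 = f(0.300000, -0.740000) = 0.976800
  k2 = f(0.405000, -0.637436) = 0.841416
  k3 = f(0.405000, -0.651651) = 0.860180
  k4 = f(0.510000, -0.559362) = 0.738358
  y ← -0.740000 + (0.21/6)·(k1 + 2k2 + 2k3 + k4) = -0.560858
y(0.51) ≈ -0.5609

-0.5609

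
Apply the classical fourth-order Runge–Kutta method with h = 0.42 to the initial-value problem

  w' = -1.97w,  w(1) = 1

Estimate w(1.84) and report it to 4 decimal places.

0.1936

RK4: k1 = f(t_n, w_n); k2 = f(t_n + h/2, w_n + (h/2)·k1); k3 = f(t_n + h/2, w_n + (h/2)·k2); k4 = f(t_n + h, w_n + h·k3); w_{n+1} = w_n + (h/6)·(k1 + 2k2 + 2k3 + k4).
t=1.000000, w=1.000000:
  k1 = f(1.000000, 1.000000) = -1.970000
  k2 = f(1.210000, 0.586300) = -1.155011
  k3 = f(1.210000, 0.757448) = -1.492172
  k4 = f(1.420000, 0.373288) = -0.735377
  w ← 1.000000 + (0.42/6)·(k1 + 2k2 + 2k3 + k4) = 0.440018
t=1.420000, w=0.440018:
  k1 = f(1.420000, 0.440018) = -0.866835
  k2 = f(1.630000, 0.257983) = -0.508226
  k3 = f(1.630000, 0.333291) = -0.656583
  k4 = f(1.840000, 0.164253) = -0.323579
  w ← 0.440018 + (0.42/6)·(k1 + 2k2 + 2k3 + k4) = 0.193616
w(1.84) ≈ 0.1936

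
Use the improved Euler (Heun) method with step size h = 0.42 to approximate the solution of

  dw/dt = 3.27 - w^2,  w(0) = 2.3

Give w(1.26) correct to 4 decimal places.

1.9364

Heun: k1 = f(t_n, w_n); k2 = f(t_n + h, w_n + h·k1); w_{n+1} = w_n + (h/2)·(k1 + k2).
t=0.000000, w=2.300000:
  k1 = f(0.000000, 2.300000) = -2.020000
  k2 = f(0.420000, 1.451600) = 1.162857
  w ← 2.300000 + (0.42/2)·(-2.020000 + 1.162857) = 2.120000
t=0.420000, w=2.120000:
  k1 = f(0.420000, 2.120000) = -1.224400
  k2 = f(0.840000, 1.605752) = 0.691561
  w ← 2.120000 + (0.42/2)·(-1.224400 + 0.691561) = 2.008104
t=0.840000, w=2.008104:
  k1 = f(0.840000, 2.008104) = -0.762481
  k2 = f(1.260000, 1.687862) = 0.421122
  w ← 2.008104 + (0.42/2)·(-0.762481 + 0.421122) = 1.936418
w(1.26) ≈ 1.9364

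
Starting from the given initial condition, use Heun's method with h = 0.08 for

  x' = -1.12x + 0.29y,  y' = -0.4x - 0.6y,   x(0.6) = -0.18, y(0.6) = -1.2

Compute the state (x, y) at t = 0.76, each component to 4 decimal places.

-0.1987, -1.0786

Heun on (x,y): k1 = f(t_n, state_n); k2 = f(t_n + h, state_n + h·k1); state_{n+1} = state_n + (h/2)·(k1 + k2).
0.600000: (-0.180000, -1.200000)
  k1 = (-0.146400, 0.792000)
  predictor → (-0.191712, -1.136640)
  k2 = (-0.114908, 0.758669)
  → (-0.190452, -1.137973)
0.680000: (-0.190452, -1.137973)
  k1 = (-0.116706, 0.758965)
  predictor → (-0.199789, -1.077256)
  k2 = (-0.088641, 0.726269)
  → (-0.198666, -1.078564)
(x(0.76), y(0.76)) ≈ (-0.1987, -1.0786)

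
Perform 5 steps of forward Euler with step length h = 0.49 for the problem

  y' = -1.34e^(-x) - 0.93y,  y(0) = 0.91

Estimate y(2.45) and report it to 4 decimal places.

-0.3267

Euler: y_{n+1} = y_n + h·f(x_n, y_n).
x=0.000000, y=0.910000: f=-2.186300 → y ← 0.910000 + 0.49·(-2.186300) = -0.161287
x=0.490000, y=-0.161287: f=-0.670922 → y ← -0.161287 + 0.49·(-0.670922) = -0.490039
x=0.980000, y=-0.490039: f=-0.047181 → y ← -0.490039 + 0.49·(-0.047181) = -0.513157
x=1.470000, y=-0.513157: f=0.169136 → y ← -0.513157 + 0.49·0.169136 = -0.430281
x=1.960000, y=-0.430281: f=0.211411 → y ← -0.430281 + 0.49·0.211411 = -0.326689
y(2.45) ≈ -0.3267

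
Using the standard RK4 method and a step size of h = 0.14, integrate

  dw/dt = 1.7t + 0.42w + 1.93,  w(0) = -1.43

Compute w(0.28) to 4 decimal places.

RK4: k1 = f(t_n, w_n); k2 = f(t_n + h/2, w_n + (h/2)·k1); k3 = f(t_n + h/2, w_n + (h/2)·k2); k4 = f(t_n + h, w_n + h·k3); w_{n+1} = w_n + (h/6)·(k1 + 2k2 + 2k3 + k4).
t=0.000000, w=-1.430000:
  k1 = f(0.000000, -1.430000) = 1.329400
  k2 = f(0.070000, -1.336942) = 1.487484
  k3 = f(0.070000, -1.325876) = 1.492132
  k4 = f(0.140000, -1.221102) = 1.655137
  w ← -1.430000 + (0.14/6)·(k1 + 2k2 + 2k3 + k4) = -1.221312
t=0.140000, w=-1.221312:
  k1 = f(0.140000, -1.221312) = 1.655049
  k2 = f(0.210000, -1.105459) = 1.822707
  k3 = f(0.210000, -1.093723) = 1.827637
  k4 = f(0.280000, -0.965443) = 2.000514
  w ← -1.221312 + (0.14/6)·(k1 + 2k2 + 2k3 + k4) = -0.965666
w(0.28) ≈ -0.9657

-0.9657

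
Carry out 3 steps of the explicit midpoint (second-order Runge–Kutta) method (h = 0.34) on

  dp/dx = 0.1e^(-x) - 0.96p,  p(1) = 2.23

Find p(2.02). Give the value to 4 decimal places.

Midpoint: k1 = f(x_n, p_n); k2 = f(x_n + h/2, p_n + (h/2)·k1); p_{n+1} = p_n + h·k2.
x=1.000000, p=2.230000:
  k1 = f(1.000000, 2.230000) = -2.104012
  k2 = f(1.170000, 1.872318) = -1.766389
  p ← 2.230000 + 0.34·(-1.766389) = 1.629428
x=1.340000, p=1.629428:
  k1 = f(1.340000, 1.629428) = -1.538066
  k2 = f(1.510000, 1.367957) = -1.291147
  p ← 1.629428 + 0.34·(-1.291147) = 1.190438
x=1.680000, p=1.190438:
  k1 = f(1.680000, 1.190438) = -1.124183
  k2 = f(1.850000, 0.999327) = -0.943630
  p ← 1.190438 + 0.34·(-0.943630) = 0.869604
p(2.02) ≈ 0.8696

0.8696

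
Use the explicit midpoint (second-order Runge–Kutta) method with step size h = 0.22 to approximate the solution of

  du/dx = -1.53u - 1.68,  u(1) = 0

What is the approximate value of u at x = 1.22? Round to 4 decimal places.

-0.3074

Midpoint: k1 = f(x_n, u_n); k2 = f(x_n + h/2, u_n + (h/2)·k1); u_{n+1} = u_n + h·k2.
x=1.000000, u=0.000000:
  k1 = f(1.000000, 0.000000) = -1.680000
  k2 = f(1.110000, -0.184800) = -1.397256
  u ← 0.000000 + 0.22·(-1.397256) = -0.307396
u(1.22) ≈ -0.3074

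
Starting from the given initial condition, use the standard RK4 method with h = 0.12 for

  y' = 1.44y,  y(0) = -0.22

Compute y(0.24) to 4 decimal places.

RK4: k1 = f(t_n, y_n); k2 = f(t_n + h/2, y_n + (h/2)·k1); k3 = f(t_n + h/2, y_n + (h/2)·k2); k4 = f(t_n + h, y_n + h·k3); y_{n+1} = y_n + (h/6)·(k1 + 2k2 + 2k3 + k4).
t=0.000000, y=-0.220000:
  k1 = f(0.000000, -0.220000) = -0.316800
  k2 = f(0.060000, -0.239008) = -0.344172
  k3 = f(0.060000, -0.240650) = -0.346536
  k4 = f(0.120000, -0.261584) = -0.376681
  y ← -0.220000 + (0.12/6)·(k1 + 2k2 + 2k3 + k4) = -0.261498
t=0.120000, y=-0.261498:
  k1 = f(0.120000, -0.261498) = -0.376557
  k2 = f(0.180000, -0.284091) = -0.409092
  k3 = f(0.180000, -0.286043) = -0.411903
  k4 = f(0.240000, -0.310926) = -0.447734
  y ← -0.261498 + (0.12/6)·(k1 + 2k2 + 2k3 + k4) = -0.310824
y(0.24) ≈ -0.3108

-0.3108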